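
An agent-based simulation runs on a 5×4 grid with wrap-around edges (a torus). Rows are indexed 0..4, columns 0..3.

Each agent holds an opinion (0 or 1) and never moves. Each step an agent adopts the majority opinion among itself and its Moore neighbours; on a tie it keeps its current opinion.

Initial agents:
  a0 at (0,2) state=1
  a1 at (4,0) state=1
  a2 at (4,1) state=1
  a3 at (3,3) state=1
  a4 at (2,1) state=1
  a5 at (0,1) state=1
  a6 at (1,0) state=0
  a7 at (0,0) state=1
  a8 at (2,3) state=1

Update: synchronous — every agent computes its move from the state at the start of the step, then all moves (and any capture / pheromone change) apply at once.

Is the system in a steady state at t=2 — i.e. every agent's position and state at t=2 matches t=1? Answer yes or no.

t=1: a0@(0,2):1 a1@(4,0):1 a2@(4,1):1 a3@(3,3):1 a4@(2,1):1 a5@(0,1):1 a6@(1,0):1 a7@(0,0):1 a8@(2,3):1
t=2: (unchanged — steady state)

yes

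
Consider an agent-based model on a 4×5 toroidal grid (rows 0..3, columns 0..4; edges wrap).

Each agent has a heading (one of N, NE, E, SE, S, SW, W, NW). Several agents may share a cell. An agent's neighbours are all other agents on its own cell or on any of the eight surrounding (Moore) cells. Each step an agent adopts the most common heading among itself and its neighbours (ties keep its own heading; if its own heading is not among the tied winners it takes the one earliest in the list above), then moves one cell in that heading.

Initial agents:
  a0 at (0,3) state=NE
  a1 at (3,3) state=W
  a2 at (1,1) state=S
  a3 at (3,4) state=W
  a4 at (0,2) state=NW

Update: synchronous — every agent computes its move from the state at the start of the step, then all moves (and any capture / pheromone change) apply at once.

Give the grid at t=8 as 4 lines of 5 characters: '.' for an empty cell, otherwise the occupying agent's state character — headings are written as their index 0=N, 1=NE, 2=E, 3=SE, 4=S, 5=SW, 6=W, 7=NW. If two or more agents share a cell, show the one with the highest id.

6....
.....
.....
66..6

t=1: a0@(0,2):W a1@(3,2):W a2@(2,1):S a3@(3,3):W a4@(3,1):NW
t=2: a0@(0,1):W a1@(3,1):W a2@(3,1):S a3@(3,2):W a4@(3,0):W
t=3: a0@(0,0):W a1@(3,0):W a2@(3,0):W a3@(3,1):W a4@(3,4):W
t=4: a0@(0,4):W a1@(3,4):W a2@(3,4):W a3@(3,0):W a4@(3,3):W
t=5: a0@(0,3):W a1@(3,3):W a2@(3,3):W a3@(3,4):W a4@(3,2):W
t=6: a0@(0,2):W a1@(3,2):W a2@(3,2):W a3@(3,3):W a4@(3,1):W
t=7: a0@(0,1):W a1@(3,1):W a2@(3,1):W a3@(3,2):W a4@(3,0):W
t=8: a0@(0,0):W a1@(3,0):W a2@(3,0):W a3@(3,1):W a4@(3,4):W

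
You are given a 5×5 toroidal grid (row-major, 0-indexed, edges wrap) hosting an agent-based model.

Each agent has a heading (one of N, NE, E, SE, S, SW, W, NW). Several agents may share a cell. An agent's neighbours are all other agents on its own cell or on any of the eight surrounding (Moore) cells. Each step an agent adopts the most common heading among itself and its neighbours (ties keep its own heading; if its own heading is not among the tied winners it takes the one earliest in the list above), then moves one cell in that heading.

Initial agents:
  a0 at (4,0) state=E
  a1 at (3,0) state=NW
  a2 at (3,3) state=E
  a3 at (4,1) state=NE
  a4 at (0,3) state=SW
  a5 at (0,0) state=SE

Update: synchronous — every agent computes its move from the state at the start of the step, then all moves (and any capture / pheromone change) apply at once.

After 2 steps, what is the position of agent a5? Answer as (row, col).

(2, 2)

t=1: a0@(4,1):E a1@(2,4):NW a2@(3,4):E a3@(3,2):NE a4@(1,2):SW a5@(1,1):SE
t=2: a0@(4,2):E a1@(1,3):NW a2@(3,0):E a3@(2,3):NE a4@(2,1):SW a5@(2,2):SE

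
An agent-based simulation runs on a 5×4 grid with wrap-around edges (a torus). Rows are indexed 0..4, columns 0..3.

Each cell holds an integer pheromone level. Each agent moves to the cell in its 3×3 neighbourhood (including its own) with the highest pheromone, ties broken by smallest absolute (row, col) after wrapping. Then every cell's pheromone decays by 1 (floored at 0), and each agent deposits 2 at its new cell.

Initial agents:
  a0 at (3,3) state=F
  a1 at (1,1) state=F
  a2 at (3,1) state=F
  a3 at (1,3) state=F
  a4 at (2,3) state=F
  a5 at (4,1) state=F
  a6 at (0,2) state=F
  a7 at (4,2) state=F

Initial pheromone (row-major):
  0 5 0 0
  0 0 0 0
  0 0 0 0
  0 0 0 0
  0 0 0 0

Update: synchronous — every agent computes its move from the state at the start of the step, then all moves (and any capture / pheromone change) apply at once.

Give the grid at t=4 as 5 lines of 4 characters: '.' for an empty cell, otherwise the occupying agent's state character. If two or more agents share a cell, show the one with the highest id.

.F..
....
F...
....
....

t=1: a0@(2,0) a1@(0,1) a2@(2,0) a3@(0,0) a4@(1,0) a5@(0,1) a6@(0,1) a7@(0,1) | pheromone: 2 12 0 0 / 2 0 0 0 / 4 0 0 0 / 0 0 0 0 / 0 0 0 0
t=2: a0@(2,0) a1@(0,1) a2@(2,0) a3@(0,1) a4@(0,1) a5@(0,1) a6@(0,1) a7@(0,1) | pheromone: 1 23 0 0 / 1 0 0 0 / 7 0 0 0 / 0 0 0 0 / 0 0 0 0
t=3: a0@(2,0) a1@(0,1) a2@(2,0) a3@(0,1) a4@(0,1) a5@(0,1) a6@(0,1) a7@(0,1) | pheromone: 0 34 0 0 / 0 0 0 0 / 10 0 0 0 / 0 0 0 0 / 0 0 0 0
t=4: a0@(2,0) a1@(0,1) a2@(2,0) a3@(0,1) a4@(0,1) a5@(0,1) a6@(0,1) a7@(0,1) | pheromone: 0 45 0 0 / 0 0 0 0 / 13 0 0 0 / 0 0 0 0 / 0 0 0 0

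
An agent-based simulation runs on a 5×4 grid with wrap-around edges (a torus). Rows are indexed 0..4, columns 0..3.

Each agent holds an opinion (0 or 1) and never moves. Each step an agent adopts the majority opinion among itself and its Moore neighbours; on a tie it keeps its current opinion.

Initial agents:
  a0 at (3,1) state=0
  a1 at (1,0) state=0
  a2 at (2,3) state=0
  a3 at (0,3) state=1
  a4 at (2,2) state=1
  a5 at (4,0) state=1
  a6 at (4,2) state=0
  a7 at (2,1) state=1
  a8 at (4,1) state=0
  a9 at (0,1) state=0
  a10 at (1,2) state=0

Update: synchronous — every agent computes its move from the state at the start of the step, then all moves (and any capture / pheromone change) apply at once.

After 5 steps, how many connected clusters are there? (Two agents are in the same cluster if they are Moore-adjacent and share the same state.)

t=1: a0@(3,1):0 a1@(1,0):0 a2@(2,3):0 a3@(0,3):0 a4@(2,2):0 a5@(4,0):0 a6@(4,2):0 a7@(2,1):0 a8@(4,1):0 a9@(0,1):0 a10@(1,2):0
t=2: (unchanged — steady state)

1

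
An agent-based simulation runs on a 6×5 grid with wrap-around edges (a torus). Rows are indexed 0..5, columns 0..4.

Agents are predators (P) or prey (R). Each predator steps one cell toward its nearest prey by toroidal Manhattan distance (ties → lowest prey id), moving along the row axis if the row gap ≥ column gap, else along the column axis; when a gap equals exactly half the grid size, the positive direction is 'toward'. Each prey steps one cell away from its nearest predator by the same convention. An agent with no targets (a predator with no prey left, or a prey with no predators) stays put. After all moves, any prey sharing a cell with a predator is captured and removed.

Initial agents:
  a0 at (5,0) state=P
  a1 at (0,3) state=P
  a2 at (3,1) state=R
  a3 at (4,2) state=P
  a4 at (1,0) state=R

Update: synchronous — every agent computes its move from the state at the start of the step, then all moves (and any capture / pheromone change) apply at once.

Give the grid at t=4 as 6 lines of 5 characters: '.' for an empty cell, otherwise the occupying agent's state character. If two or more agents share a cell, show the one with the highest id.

t=1: a0@(0,0):P a1@(0,4):P a2@(2,1):R a3@(3,2):P a4@(2,0):R
t=2: a0@(1,0):P a1@(1,4):P a2@(1,1):R a3@(2,2):P a4@(3,0):R
t=3: a0@(1,1):P a1@(1,0):P a3@(1,2):P a4@(4,0):R
t=4: a0@(2,1):P a1@(2,0):P a3@(2,2):P a4@(3,0):R

.....
.....
PPP..
R....
.....
.....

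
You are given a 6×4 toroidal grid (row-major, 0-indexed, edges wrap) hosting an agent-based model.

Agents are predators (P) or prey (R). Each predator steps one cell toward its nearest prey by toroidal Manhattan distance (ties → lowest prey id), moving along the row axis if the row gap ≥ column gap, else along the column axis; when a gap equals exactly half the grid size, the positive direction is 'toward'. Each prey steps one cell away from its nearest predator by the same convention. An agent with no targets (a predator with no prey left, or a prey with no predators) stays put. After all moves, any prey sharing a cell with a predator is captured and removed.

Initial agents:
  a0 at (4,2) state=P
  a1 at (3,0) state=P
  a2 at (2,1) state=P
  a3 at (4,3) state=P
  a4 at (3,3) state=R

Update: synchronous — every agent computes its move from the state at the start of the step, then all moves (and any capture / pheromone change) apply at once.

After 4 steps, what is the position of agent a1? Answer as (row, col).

(3, 3)

t=1: a0@(3,2):P a1@(3,3):P a2@(2,2):P a3@(3,3):P
t=2: (unchanged — steady state)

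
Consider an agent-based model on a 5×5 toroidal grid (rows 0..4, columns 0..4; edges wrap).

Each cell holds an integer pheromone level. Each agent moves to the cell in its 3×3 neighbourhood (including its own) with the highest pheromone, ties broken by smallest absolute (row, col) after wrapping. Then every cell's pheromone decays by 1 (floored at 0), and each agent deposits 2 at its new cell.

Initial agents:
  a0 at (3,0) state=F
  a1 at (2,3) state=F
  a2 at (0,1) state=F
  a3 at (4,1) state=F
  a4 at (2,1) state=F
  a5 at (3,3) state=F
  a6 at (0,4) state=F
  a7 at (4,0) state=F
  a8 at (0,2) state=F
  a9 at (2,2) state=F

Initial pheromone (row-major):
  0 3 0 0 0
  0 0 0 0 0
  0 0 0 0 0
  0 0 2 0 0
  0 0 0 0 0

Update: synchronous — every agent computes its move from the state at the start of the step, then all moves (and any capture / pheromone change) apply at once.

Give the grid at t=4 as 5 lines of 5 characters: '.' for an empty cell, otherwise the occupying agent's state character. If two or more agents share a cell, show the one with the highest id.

.F...
.....
F....
..F..
.....

t=1: a0@(2,0) a1@(3,2) a2@(0,1) a3@(0,1) a4@(3,2) a5@(3,2) a6@(0,0) a7@(0,1) a8@(0,1) a9@(3,2) | pheromone: 2 10 0 0 0 / 0 0 0 0 0 / 2 0 0 0 0 / 0 0 9 0 0 / 0 0 0 0 0
t=2: a0@(2,0) a1@(3,2) a2@(0,1) a3@(0,1) a4@(3,2) a5@(3,2) a6@(0,1) a7@(0,1) a8@(0,1) a9@(3,2) | pheromone: 1 19 0 0 0 / 0 0 0 0 0 / 3 0 0 0 0 / 0 0 16 0 0 / 0 0 0 0 0
t=3: a0@(2,0) a1@(3,2) a2@(0,1) a3@(0,1) a4@(3,2) a5@(3,2) a6@(0,1) a7@(0,1) a8@(0,1) a9@(3,2) | pheromone: 0 28 0 0 0 / 0 0 0 0 0 / 4 0 0 0 0 / 0 0 23 0 0 / 0 0 0 0 0
t=4: a0@(2,0) a1@(3,2) a2@(0,1) a3@(0,1) a4@(3,2) a5@(3,2) a6@(0,1) a7@(0,1) a8@(0,1) a9@(3,2) | pheromone: 0 37 0 0 0 / 0 0 0 0 0 / 5 0 0 0 0 / 0 0 30 0 0 / 0 0 0 0 0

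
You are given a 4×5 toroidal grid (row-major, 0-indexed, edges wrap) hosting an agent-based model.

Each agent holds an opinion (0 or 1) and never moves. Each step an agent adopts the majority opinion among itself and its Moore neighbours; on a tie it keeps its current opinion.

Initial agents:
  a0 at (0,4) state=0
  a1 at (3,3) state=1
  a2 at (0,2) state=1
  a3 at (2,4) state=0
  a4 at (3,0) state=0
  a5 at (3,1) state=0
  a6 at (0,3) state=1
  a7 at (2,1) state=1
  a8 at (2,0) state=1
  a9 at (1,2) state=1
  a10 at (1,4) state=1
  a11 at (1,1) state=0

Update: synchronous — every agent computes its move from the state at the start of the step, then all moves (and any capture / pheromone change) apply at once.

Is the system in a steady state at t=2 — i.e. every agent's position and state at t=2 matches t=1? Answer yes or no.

t=1: a0@(0,4):1 a1@(3,3):1 a2@(0,2):1 a3@(2,4):1 a4@(3,0):0 a5@(3,1):1 a6@(0,3):1 a7@(2,1):1 a8@(2,0):0 a9@(1,2):1 a10@(1,4):1 a11@(1,1):1
t=2: a0@(0,4):1 a1@(3,3):1 a2@(0,2):1 a3@(2,4):1 a4@(3,0):1 a5@(3,1):1 a6@(0,3):1 a7@(2,1):1 a8@(2,0):1 a9@(1,2):1 a10@(1,4):1 a11@(1,1):1

no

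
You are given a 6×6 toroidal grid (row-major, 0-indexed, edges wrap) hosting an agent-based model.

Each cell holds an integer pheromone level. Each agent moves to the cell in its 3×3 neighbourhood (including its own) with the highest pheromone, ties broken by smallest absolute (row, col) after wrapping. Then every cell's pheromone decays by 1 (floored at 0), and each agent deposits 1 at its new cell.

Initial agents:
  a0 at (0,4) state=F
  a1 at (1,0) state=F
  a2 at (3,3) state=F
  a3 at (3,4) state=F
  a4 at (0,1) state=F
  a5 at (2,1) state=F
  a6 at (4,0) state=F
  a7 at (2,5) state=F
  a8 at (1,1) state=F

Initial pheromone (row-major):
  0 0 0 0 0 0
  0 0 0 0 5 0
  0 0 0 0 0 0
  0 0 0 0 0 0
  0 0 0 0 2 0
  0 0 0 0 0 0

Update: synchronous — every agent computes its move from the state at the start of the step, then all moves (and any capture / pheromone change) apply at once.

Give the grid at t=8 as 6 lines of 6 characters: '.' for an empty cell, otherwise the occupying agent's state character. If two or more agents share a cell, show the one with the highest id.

t=1: a0@(1,4) a1@(0,0) a2@(4,4) a3@(4,4) a4@(0,0) a5@(1,0) a6@(3,0) a7@(1,4) a8@(0,0) | pheromone: 3 0 0 0 0 0 / 1 0 0 0 6 0 / 0 0 0 0 0 0 / 1 0 0 0 0 0 / 0 0 0 0 3 0 / 0 0 0 0 0 0
t=2: a0@(1,4) a1@(0,0) a2@(4,4) a3@(4,4) a4@(0,0) a5@(0,0) a6@(3,0) a7@(1,4) a8@(0,0) | pheromone: 6 0 0 0 0 0 / 0 0 0 0 7 0 / 0 0 0 0 0 0 / 1 0 0 0 0 0 / 0 0 0 0 4 0 / 0 0 0 0 0 0
t=3: a0@(1,4) a1@(0,0) a2@(4,4) a3@(4,4) a4@(0,0) a5@(0,0) a6@(3,0) a7@(1,4) a8@(0,0) | pheromone: 9 0 0 0 0 0 / 0 0 0 0 8 0 / 0 0 0 0 0 0 / 1 0 0 0 0 0 / 0 0 0 0 5 0 / 0 0 0 0 0 0
t=4: a0@(1,4) a1@(0,0) a2@(4,4) a3@(4,4) a4@(0,0) a5@(0,0) a6@(3,0) a7@(1,4) a8@(0,0) | pheromone: 12 0 0 0 0 0 / 0 0 0 0 9 0 / 0 0 0 0 0 0 / 1 0 0 0 0 0 / 0 0 0 0 6 0 / 0 0 0 0 0 0
t=5: a0@(1,4) a1@(0,0) a2@(4,4) a3@(4,4) a4@(0,0) a5@(0,0) a6@(3,0) a7@(1,4) a8@(0,0) | pheromone: 15 0 0 0 0 0 / 0 0 0 0 10 0 / 0 0 0 0 0 0 / 1 0 0 0 0 0 / 0 0 0 0 7 0 / 0 0 0 0 0 0
t=6: a0@(1,4) a1@(0,0) a2@(4,4) a3@(4,4) a4@(0,0) a5@(0,0) a6@(3,0) a7@(1,4) a8@(0,0) | pheromone: 18 0 0 0 0 0 / 0 0 0 0 11 0 / 0 0 0 0 0 0 / 1 0 0 0 0 0 / 0 0 0 0 8 0 / 0 0 0 0 0 0
t=7: a0@(1,4) a1@(0,0) a2@(4,4) a3@(4,4) a4@(0,0) a5@(0,0) a6@(3,0) a7@(1,4) a8@(0,0) | pheromone: 21 0 0 0 0 0 / 0 0 0 0 12 0 / 0 0 0 0 0 0 / 1 0 0 0 0 0 / 0 0 0 0 9 0 / 0 0 0 0 0 0
t=8: a0@(1,4) a1@(0,0) a2@(4,4) a3@(4,4) a4@(0,0) a5@(0,0) a6@(3,0) a7@(1,4) a8@(0,0) | pheromone: 24 0 0 0 0 0 / 0 0 0 0 13 0 / 0 0 0 0 0 0 / 1 0 0 0 0 0 / 0 0 0 0 10 0 / 0 0 0 0 0 0

F.....
....F.
......
F.....
....F.
......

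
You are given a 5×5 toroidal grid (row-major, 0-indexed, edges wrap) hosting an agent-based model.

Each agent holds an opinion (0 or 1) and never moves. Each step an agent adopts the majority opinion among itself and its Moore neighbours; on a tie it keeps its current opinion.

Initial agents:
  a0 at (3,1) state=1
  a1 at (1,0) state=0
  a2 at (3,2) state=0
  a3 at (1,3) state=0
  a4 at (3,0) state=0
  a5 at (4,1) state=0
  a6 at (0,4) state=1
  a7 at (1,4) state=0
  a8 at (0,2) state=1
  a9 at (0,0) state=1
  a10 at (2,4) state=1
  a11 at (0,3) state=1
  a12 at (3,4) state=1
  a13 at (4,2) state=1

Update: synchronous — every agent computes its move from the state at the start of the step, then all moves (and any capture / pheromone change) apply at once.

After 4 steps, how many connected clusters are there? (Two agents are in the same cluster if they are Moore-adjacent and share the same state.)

t=1: a0@(3,1):0 a1@(1,0):1 a2@(3,2):0 a3@(1,3):1 a4@(3,0):1 a5@(4,1):1 a6@(0,4):1 a7@(1,4):1 a8@(0,2):1 a9@(0,0):0 a10@(2,4):0 a11@(0,3):1 a12@(3,4):1 a13@(4,2):1
t=2: a0@(3,1):1 a1@(1,0):1 a2@(3,2):0 a3@(1,3):1 a4@(3,0):1 a5@(4,1):1 a6@(0,4):1 a7@(1,4):1 a8@(0,2):1 a9@(0,0):1 a10@(2,4):1 a11@(0,3):1 a12@(3,4):1 a13@(4,2):1
t=3: a0@(3,1):1 a1@(1,0):1 a2@(3,2):1 a3@(1,3):1 a4@(3,0):1 a5@(4,1):1 a6@(0,4):1 a7@(1,4):1 a8@(0,2):1 a9@(0,0):1 a10@(2,4):1 a11@(0,3):1 a12@(3,4):1 a13@(4,2):1
t=4: (unchanged — steady state)

1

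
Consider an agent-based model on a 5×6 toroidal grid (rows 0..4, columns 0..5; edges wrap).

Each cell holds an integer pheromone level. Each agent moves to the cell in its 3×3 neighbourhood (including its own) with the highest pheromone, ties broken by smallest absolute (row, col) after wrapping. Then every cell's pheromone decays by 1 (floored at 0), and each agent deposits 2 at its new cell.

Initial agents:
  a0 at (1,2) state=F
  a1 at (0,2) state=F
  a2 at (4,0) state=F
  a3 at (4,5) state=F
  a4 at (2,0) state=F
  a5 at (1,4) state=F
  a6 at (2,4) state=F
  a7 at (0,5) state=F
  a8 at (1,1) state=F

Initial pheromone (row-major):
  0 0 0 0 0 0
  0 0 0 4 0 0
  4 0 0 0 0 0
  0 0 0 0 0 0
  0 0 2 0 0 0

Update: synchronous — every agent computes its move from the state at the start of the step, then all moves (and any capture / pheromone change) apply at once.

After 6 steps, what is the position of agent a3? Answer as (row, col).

(0, 0)

t=1: a0@(1,3) a1@(1,3) a2@(0,0) a3@(0,0) a4@(2,0) a5@(1,3) a6@(1,3) a7@(0,0) a8@(2,0) | pheromone: 6 0 0 0 0 0 / 0 0 0 11 0 0 / 7 0 0 0 0 0 / 0 0 0 0 0 0 / 0 0 1 0 0 0
t=2: a0@(1,3) a1@(1,3) a2@(0,0) a3@(0,0) a4@(2,0) a5@(1,3) a6@(1,3) a7@(0,0) a8@(2,0) | pheromone: 11 0 0 0 0 0 / 0 0 0 18 0 0 / 10 0 0 0 0 0 / 0 0 0 0 0 0 / 0 0 0 0 0 0
t=3: a0@(1,3) a1@(1,3) a2@(0,0) a3@(0,0) a4@(2,0) a5@(1,3) a6@(1,3) a7@(0,0) a8@(2,0) | pheromone: 16 0 0 0 0 0 / 0 0 0 25 0 0 / 13 0 0 0 0 0 / 0 0 0 0 0 0 / 0 0 0 0 0 0
t=4: a0@(1,3) a1@(1,3) a2@(0,0) a3@(0,0) a4@(2,0) a5@(1,3) a6@(1,3) a7@(0,0) a8@(2,0) | pheromone: 21 0 0 0 0 0 / 0 0 0 32 0 0 / 16 0 0 0 0 0 / 0 0 0 0 0 0 / 0 0 0 0 0 0
t=5: a0@(1,3) a1@(1,3) a2@(0,0) a3@(0,0) a4@(2,0) a5@(1,3) a6@(1,3) a7@(0,0) a8@(2,0) | pheromone: 26 0 0 0 0 0 / 0 0 0 39 0 0 / 19 0 0 0 0 0 / 0 0 0 0 0 0 / 0 0 0 0 0 0
t=6: a0@(1,3) a1@(1,3) a2@(0,0) a3@(0,0) a4@(2,0) a5@(1,3) a6@(1,3) a7@(0,0) a8@(2,0) | pheromone: 31 0 0 0 0 0 / 0 0 0 46 0 0 / 22 0 0 0 0 0 / 0 0 0 0 0 0 / 0 0 0 0 0 0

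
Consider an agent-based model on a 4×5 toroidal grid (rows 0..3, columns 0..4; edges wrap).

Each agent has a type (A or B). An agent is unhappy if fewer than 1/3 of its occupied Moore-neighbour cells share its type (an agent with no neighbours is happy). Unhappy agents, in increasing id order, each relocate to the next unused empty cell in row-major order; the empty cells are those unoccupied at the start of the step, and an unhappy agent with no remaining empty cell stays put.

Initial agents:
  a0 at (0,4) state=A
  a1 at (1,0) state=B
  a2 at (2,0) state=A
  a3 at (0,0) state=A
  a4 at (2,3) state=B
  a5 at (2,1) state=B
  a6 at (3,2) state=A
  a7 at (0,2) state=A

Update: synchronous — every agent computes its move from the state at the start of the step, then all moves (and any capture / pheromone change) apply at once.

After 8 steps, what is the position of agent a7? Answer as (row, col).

(0, 2)

t=1: a0@(0,4):A a1@(0,1):B a2@(0,3):A a3@(0,0):A a4@(1,1):B a5@(2,1):B a6@(3,2):A a7@(0,2):A
t=2: a0@(0,4):A a1@(1,0):B a2@(0,3):A a3@(0,0):A a4@(1,1):B a5@(2,1):B a6@(3,2):A a7@(0,2):A
t=3: (unchanged — steady state)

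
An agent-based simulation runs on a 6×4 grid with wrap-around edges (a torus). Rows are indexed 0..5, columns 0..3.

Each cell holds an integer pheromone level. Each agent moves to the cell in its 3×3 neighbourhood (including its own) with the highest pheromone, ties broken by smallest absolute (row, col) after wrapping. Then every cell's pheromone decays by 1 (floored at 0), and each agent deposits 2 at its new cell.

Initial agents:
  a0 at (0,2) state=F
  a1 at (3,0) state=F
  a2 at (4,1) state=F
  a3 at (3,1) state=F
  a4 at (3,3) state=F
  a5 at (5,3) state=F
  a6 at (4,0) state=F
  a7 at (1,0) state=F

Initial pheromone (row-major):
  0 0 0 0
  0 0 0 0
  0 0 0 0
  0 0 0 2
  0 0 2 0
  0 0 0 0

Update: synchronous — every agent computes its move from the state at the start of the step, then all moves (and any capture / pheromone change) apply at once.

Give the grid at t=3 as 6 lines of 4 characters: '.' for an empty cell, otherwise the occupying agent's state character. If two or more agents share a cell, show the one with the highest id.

t=1: a0@(0,1) a1@(3,3) a2@(4,2) a3@(4,2) a4@(3,3) a5@(4,2) a6@(3,3) a7@(0,0) | pheromone: 2 2 0 0 / 0 0 0 0 / 0 0 0 0 / 0 0 0 7 / 0 0 7 0 / 0 0 0 0
t=2: a0@(0,0) a1@(3,3) a2@(3,3) a3@(3,3) a4@(3,3) a5@(3,3) a6@(3,3) a7@(0,0) | pheromone: 5 1 0 0 / 0 0 0 0 / 0 0 0 0 / 0 0 0 18 / 0 0 6 0 / 0 0 0 0
t=3: a0@(0,0) a1@(3,3) a2@(3,3) a3@(3,3) a4@(3,3) a5@(3,3) a6@(3,3) a7@(0,0) | pheromone: 8 0 0 0 / 0 0 0 0 / 0 0 0 0 / 0 0 0 29 / 0 0 5 0 / 0 0 0 0

F...
....
....
...F
....
....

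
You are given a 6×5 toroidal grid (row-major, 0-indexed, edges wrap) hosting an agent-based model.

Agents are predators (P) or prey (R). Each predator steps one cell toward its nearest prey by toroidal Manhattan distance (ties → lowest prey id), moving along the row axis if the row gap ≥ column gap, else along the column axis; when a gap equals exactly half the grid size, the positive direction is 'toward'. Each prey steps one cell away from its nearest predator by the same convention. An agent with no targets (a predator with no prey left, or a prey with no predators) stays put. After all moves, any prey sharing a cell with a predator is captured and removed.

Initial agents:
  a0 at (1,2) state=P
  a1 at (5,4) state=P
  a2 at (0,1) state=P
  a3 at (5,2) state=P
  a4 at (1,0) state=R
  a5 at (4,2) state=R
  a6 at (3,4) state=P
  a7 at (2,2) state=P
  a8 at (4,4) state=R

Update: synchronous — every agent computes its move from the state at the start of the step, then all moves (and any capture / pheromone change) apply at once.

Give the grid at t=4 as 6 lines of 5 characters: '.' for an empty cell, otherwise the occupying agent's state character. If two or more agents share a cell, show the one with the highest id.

t=1: a0@(1,1):P a1@(4,4):P a2@(1,1):P a3@(4,2):P a4@(1,4):R a6@(4,4):P a7@(3,2):P a8@(3,4):R
t=2: a0@(1,0):P a1@(3,4):P a2@(1,0):P a3@(4,3):P a4@(1,3):R a6@(3,4):P a7@(3,3):P a8@(2,4):R
t=3: a0@(1,4):P a1@(2,4):P a2@(1,4):P a3@(5,3):P a4@(1,2):R a6@(2,4):P a7@(2,3):P
t=4: a0@(1,3):P a1@(2,3):P a2@(1,3):P a3@(0,3):P a4@(1,1):R a6@(2,3):P a7@(1,3):P

...P.
.R.P.
...P.
.....
.....
.....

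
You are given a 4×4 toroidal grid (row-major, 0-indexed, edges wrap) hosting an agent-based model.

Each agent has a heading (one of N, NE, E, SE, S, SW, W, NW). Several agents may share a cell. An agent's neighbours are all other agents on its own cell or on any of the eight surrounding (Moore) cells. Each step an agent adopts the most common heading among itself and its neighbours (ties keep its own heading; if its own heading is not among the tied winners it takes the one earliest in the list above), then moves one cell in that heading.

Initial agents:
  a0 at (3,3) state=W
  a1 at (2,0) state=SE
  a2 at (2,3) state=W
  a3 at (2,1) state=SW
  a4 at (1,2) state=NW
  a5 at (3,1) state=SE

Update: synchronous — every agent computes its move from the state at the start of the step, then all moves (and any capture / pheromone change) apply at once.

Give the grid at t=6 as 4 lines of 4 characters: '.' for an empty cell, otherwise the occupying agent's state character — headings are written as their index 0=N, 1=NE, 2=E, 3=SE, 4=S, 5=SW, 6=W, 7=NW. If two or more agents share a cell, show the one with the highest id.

..33
..33
....
....

t=1: a0@(3,2):W a1@(3,1):SE a2@(2,2):W a3@(3,2):SE a4@(0,1):NW a5@(0,2):SE
t=2: a0@(0,3):SE a1@(0,2):SE a2@(2,1):W a3@(0,3):SE a4@(1,2):SE a5@(1,3):SE
t=3: a0@(1,0):SE a1@(1,3):SE a2@(2,0):W a3@(1,0):SE a4@(2,3):SE a5@(2,0):SE
t=4: a0@(2,1):SE a1@(2,0):SE a2@(3,1):SE a3@(2,1):SE a4@(3,0):SE a5@(3,1):SE
t=5: a0@(3,2):SE a1@(3,1):SE a2@(0,2):SE a3@(3,2):SE a4@(0,1):SE a5@(0,2):SE
t=6: a0@(0,3):SE a1@(0,2):SE a2@(1,3):SE a3@(0,3):SE a4@(1,2):SE a5@(1,3):SE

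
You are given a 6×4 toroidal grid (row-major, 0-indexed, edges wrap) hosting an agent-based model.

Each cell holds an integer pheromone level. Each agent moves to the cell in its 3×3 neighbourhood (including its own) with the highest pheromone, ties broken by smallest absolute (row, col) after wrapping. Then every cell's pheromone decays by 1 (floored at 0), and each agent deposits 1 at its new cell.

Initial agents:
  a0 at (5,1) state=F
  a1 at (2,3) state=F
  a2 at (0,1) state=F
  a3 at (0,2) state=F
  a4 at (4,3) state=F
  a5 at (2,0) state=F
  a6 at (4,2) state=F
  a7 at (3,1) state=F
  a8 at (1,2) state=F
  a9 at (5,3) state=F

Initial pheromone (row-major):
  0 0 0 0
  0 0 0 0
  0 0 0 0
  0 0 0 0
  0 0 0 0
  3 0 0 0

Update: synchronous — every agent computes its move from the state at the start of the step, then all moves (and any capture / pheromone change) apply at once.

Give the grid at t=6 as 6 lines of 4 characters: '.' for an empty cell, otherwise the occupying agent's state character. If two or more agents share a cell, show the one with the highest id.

t=1: a0@(5,0) a1@(1,0) a2@(5,0) a3@(0,1) a4@(5,0) a5@(1,0) a6@(3,1) a7@(2,0) a8@(0,1) a9@(5,0) | pheromone: 0 2 0 0 / 2 0 0 0 / 1 0 0 0 / 0 1 0 0 / 0 0 0 0 / 6 0 0 0
t=2: a0@(5,0) a1@(0,1) a2@(5,0) a3@(5,0) a4@(5,0) a5@(0,1) a6@(2,0) a7@(1,0) a8@(5,0) a9@(5,0) | pheromone: 0 3 0 0 / 2 0 0 0 / 1 0 0 0 / 0 0 0 0 / 0 0 0 0 / 11 0 0 0
t=3: a0@(5,0) a1@(5,0) a2@(5,0) a3@(5,0) a4@(5,0) a5@(5,0) a6@(1,0) a7@(0,1) a8@(5,0) a9@(5,0) | pheromone: 0 3 0 0 / 2 0 0 0 / 0 0 0 0 / 0 0 0 0 / 0 0 0 0 / 18 0 0 0
t=4: a0@(5,0) a1@(5,0) a2@(5,0) a3@(5,0) a4@(5,0) a5@(5,0) a6@(0,1) a7@(5,0) a8@(5,0) a9@(5,0) | pheromone: 0 3 0 0 / 1 0 0 0 / 0 0 0 0 / 0 0 0 0 / 0 0 0 0 / 26 0 0 0
t=5: a0@(5,0) a1@(5,0) a2@(5,0) a3@(5,0) a4@(5,0) a5@(5,0) a6@(5,0) a7@(5,0) a8@(5,0) a9@(5,0) | pheromone: 0 2 0 0 / 0 0 0 0 / 0 0 0 0 / 0 0 0 0 / 0 0 0 0 / 35 0 0 0
t=6: a0@(5,0) a1@(5,0) a2@(5,0) a3@(5,0) a4@(5,0) a5@(5,0) a6@(5,0) a7@(5,0) a8@(5,0) a9@(5,0) | pheromone: 0 1 0 0 / 0 0 0 0 / 0 0 0 0 / 0 0 0 0 / 0 0 0 0 / 44 0 0 0

....
....
....
....
....
F...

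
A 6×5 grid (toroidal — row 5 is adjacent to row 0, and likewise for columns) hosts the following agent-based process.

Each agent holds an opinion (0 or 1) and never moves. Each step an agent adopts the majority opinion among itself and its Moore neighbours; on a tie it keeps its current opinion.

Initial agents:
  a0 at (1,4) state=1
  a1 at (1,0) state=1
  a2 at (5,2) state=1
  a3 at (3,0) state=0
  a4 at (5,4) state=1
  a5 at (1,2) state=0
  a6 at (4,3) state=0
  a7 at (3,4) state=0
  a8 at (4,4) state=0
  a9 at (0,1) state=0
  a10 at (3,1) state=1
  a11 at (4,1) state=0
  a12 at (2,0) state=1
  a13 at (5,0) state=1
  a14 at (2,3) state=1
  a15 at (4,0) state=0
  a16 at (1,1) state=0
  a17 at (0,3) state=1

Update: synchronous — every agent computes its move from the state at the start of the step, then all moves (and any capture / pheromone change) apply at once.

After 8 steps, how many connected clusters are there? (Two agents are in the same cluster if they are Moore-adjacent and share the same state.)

t=1: a0@(1,4):1 a1@(1,0):1 a2@(5,2):0 a3@(3,0):0 a4@(5,4):1 a5@(1,2):0 a6@(4,3):0 a7@(3,4):0 a8@(4,4):0 a9@(0,1):0 a10@(3,1):0 a11@(4,1):0 a12@(2,0):1 a13@(5,0):0 a14@(2,3):1 a15@(4,0):0 a16@(1,1):0 a17@(0,3):1
t=2: a0@(1,4):1 a1@(1,0):1 a2@(5,2):0 a3@(3,0):0 a4@(5,4):0 a5@(1,2):0 a6@(4,3):0 a7@(3,4):0 a8@(4,4):0 a9@(0,1):0 a10@(3,1):0 a11@(4,1):0 a12@(2,0):0 a13@(5,0):0 a14@(2,3):1 a15@(4,0):0 a16@(1,1):0 a17@(0,3):1
t=3: a0@(1,4):1 a1@(1,0):0 a2@(5,2):0 a3@(3,0):0 a4@(5,4):0 a5@(1,2):0 a6@(4,3):0 a7@(3,4):0 a8@(4,4):0 a9@(0,1):0 a10@(3,1):0 a11@(4,1):0 a12@(2,0):0 a13@(5,0):0 a14@(2,3):1 a15@(4,0):0 a16@(1,1):0 a17@(0,3):0
t=4: a0@(1,4):0 a1@(1,0):0 a2@(5,2):0 a3@(3,0):0 a4@(5,4):0 a5@(1,2):0 a6@(4,3):0 a7@(3,4):0 a8@(4,4):0 a9@(0,1):0 a10@(3,1):0 a11@(4,1):0 a12@(2,0):0 a13@(5,0):0 a14@(2,3):1 a15@(4,0):0 a16@(1,1):0 a17@(0,3):0
t=5: a0@(1,4):0 a1@(1,0):0 a2@(5,2):0 a3@(3,0):0 a4@(5,4):0 a5@(1,2):0 a6@(4,3):0 a7@(3,4):0 a8@(4,4):0 a9@(0,1):0 a10@(3,1):0 a11@(4,1):0 a12@(2,0):0 a13@(5,0):0 a14@(2,3):0 a15@(4,0):0 a16@(1,1):0 a17@(0,3):0
t=6: (unchanged — steady state)

1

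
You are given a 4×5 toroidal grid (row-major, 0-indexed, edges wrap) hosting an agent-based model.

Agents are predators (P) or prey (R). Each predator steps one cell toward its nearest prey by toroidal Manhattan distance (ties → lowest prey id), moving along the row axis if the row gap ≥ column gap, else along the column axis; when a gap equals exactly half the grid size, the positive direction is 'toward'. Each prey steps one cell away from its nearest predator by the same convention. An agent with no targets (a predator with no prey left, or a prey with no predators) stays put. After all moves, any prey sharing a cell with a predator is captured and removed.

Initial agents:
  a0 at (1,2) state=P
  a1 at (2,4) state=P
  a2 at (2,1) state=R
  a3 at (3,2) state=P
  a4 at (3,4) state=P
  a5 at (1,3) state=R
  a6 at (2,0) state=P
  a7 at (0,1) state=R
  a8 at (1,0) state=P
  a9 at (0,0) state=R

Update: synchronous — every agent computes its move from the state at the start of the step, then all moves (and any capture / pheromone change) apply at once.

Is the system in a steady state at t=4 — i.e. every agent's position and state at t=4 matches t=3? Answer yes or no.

t=1: a0@(1,3):P a1@(2,0):P a3@(2,2):P a4@(0,4):P a5@(1,4):R a6@(2,1):P a7@(3,1):R a8@(0,0):P a9@(3,0):R
t=2: a0@(1,4):P a1@(3,0):P a3@(3,2):P a4@(1,4):P a5@(1,0):R a6@(3,1):P a7@(0,1):R a8@(3,0):P a9@(0,0):R
t=3: a0@(1,0):P a1@(0,0):P a3@(0,2):P a4@(1,0):P a5@(1,1):R a6@(0,1):P a7@(1,1):R a8@(0,0):P
t=4: a0@(1,1):P a1@(1,0):P a3@(1,2):P a4@(1,1):P a6@(1,1):P a8@(1,0):P

no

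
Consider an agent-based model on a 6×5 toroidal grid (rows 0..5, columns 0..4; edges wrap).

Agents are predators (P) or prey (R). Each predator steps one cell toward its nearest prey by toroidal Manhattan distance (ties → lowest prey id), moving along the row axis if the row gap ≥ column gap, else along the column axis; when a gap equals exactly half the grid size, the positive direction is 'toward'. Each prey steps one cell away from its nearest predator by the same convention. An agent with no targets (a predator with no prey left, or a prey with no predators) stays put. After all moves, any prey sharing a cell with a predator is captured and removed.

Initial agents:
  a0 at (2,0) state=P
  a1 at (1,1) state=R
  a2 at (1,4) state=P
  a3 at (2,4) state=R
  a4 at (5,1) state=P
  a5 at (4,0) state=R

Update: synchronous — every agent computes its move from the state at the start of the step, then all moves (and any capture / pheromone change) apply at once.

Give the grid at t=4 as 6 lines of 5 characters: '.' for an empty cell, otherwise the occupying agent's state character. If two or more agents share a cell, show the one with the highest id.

t=1: a0@(2,4):P a2@(2,4):P a3@(2,3):R a4@(0,1):P a5@(5,0):R
t=2: a0@(2,3):P a2@(2,3):P a3@(2,2):R a4@(5,1):P a5@(4,0):R
t=3: a0@(2,2):P a2@(2,2):P a3@(2,1):R a4@(4,1):P a5@(3,0):R
t=4: a0@(2,1):P a2@(2,1):P a3@(2,0):R a4@(3,1):P a5@(2,0):R

.....
.....
RP...
.P...
.....
.....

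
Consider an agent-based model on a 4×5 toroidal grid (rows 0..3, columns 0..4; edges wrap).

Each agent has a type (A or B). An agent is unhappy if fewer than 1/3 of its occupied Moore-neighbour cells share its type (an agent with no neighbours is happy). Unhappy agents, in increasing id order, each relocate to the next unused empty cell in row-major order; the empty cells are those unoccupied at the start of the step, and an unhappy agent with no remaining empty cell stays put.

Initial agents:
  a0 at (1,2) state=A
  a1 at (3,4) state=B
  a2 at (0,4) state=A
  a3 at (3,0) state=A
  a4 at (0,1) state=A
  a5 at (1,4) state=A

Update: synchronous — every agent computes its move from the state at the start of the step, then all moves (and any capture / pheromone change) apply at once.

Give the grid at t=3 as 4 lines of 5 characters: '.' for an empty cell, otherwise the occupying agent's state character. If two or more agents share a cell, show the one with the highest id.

BA..A
..A.A
.....
A....

t=1: a0@(1,2):A a1@(0,0):B a2@(0,4):A a3@(3,0):A a4@(0,1):A a5@(1,4):A
t=2: a0@(1,2):A a1@(0,2):B a2@(0,4):A a3@(3,0):A a4@(0,1):A a5@(1,4):A
t=3: a0@(1,2):A a1@(0,0):B a2@(0,4):A a3@(3,0):A a4@(0,1):A a5@(1,4):A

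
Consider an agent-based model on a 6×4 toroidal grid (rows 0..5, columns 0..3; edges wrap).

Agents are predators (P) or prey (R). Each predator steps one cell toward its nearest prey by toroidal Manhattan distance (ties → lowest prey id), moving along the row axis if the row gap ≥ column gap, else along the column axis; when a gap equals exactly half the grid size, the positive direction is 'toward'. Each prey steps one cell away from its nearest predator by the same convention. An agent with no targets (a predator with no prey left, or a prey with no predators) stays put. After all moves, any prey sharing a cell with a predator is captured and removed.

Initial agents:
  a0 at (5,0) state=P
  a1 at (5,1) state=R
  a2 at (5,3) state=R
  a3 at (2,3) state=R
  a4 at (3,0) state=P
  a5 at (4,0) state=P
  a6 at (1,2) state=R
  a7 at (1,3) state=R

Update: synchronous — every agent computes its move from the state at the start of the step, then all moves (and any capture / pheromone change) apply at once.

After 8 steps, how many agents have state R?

t=1: a0@(5,1):P a1@(5,2):R a2@(5,2):R a3@(1,3):R a4@(2,0):P a5@(5,0):P a6@(2,2):R a7@(2,3):R
t=2: a0@(5,2):P a1@(5,3):R a2@(5,3):R a3@(0,3):R a4@(2,3):P a5@(5,1):P a6@(2,1):R a7@(2,2):R
t=3: a0@(5,3):P a1@(5,0):R a2@(5,0):R a3@(1,3):R a4@(2,2):P a5@(5,2):P a6@(2,0):R a7@(2,1):R
t=4: a0@(5,0):P a1@(5,1):R a2@(5,1):R a3@(2,3):R a4@(2,1):P a5@(5,3):P a6@(2,3):R a7@(2,0):R
t=5: a0@(5,1):P a1@(5,2):R a2@(5,2):R a3@(2,2):R a4@(2,0):P a5@(5,0):P a6@(2,2):R a7@(2,3):R
t=6: a0@(5,2):P a1@(5,3):R a2@(5,3):R a3@(2,1):R a4@(2,3):P a5@(5,1):P a6@(2,1):R a7@(2,2):R
t=7: a0@(5,3):P a1@(5,0):R a2@(5,0):R a3@(2,0):R a4@(2,2):P a5@(5,2):P a6@(2,0):R a7@(2,1):R
t=8: a0@(5,0):P a1@(5,1):R a2@(5,1):R a3@(2,3):R a4@(2,1):P a5@(5,3):P a6@(2,3):R a7@(2,0):R

5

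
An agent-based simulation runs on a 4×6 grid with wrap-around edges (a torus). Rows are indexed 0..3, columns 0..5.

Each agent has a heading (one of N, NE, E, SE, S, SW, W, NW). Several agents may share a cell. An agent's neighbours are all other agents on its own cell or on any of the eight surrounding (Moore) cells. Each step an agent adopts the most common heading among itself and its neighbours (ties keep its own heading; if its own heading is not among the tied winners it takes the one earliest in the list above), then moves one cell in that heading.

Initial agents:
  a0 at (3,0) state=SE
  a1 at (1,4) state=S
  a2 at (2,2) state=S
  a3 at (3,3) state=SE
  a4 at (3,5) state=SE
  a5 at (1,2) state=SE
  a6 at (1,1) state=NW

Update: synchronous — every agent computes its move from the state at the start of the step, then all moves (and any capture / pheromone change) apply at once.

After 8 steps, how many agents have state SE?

t=1: a0@(0,1):SE a1@(2,4):S a2@(3,3):SE a3@(0,4):SE a4@(0,0):SE a5@(2,3):SE a6@(0,0):NW
t=2: a0@(1,2):SE a1@(3,5):SE a2@(0,4):SE a3@(1,5):SE a4@(1,1):SE a5@(3,4):SE a6@(1,1):SE
t=3: a0@(2,3):SE a1@(0,0):SE a2@(1,5):SE a3@(2,0):SE a4@(2,2):SE a5@(0,5):SE a6@(2,2):SE
t=4: a0@(3,4):SE a1@(1,1):SE a2@(2,0):SE a3@(3,1):SE a4@(3,3):SE a5@(1,0):SE a6@(3,3):SE
t=5: a0@(0,5):SE a1@(2,2):SE a2@(3,1):SE a3@(0,2):SE a4@(0,4):SE a5@(2,1):SE a6@(0,4):SE
t=6: a0@(1,0):SE a1@(3,3):SE a2@(0,2):SE a3@(1,3):SE a4@(1,5):SE a5@(3,2):SE a6@(1,5):SE
t=7: a0@(2,1):SE a1@(0,4):SE a2@(1,3):SE a3@(2,4):SE a4@(2,0):SE a5@(0,3):SE a6@(2,0):SE
t=8: a0@(3,2):SE a1@(1,5):SE a2@(2,4):SE a3@(3,5):SE a4@(3,1):SE a5@(1,4):SE a6@(3,1):SE

7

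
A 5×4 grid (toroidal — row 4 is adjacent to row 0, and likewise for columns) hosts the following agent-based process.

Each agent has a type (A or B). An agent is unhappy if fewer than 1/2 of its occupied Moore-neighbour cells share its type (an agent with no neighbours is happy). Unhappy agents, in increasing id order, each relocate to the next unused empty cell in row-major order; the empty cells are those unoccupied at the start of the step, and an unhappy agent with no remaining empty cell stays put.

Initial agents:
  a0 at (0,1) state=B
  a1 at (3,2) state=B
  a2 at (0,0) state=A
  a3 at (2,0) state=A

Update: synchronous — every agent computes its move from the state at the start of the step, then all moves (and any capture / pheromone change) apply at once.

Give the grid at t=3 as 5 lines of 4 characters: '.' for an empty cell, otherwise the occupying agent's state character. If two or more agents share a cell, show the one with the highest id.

t=1: a0@(0,2):B a1@(3,2):B a2@(0,3):A a3@(2,0):A
t=2: a0@(0,0):B a1@(3,2):B a2@(0,1):A a3@(2,0):A
t=3: a0@(0,2):B a1@(3,2):B a2@(0,3):A a3@(2,0):A

..BA
....
A...
..B.
....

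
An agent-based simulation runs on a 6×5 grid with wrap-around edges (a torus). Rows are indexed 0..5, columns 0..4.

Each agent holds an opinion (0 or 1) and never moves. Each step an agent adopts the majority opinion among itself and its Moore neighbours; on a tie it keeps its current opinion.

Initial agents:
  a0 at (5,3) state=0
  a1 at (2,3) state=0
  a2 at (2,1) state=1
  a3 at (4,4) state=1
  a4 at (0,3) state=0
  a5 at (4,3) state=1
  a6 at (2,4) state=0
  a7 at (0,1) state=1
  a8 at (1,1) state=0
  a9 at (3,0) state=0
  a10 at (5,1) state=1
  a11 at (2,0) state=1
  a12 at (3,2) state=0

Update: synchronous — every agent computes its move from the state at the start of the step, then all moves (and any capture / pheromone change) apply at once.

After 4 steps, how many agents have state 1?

5

t=1: a0@(5,3):0 a1@(2,3):0 a2@(2,1):0 a3@(4,4):1 a4@(0,3):0 a5@(4,3):1 a6@(2,4):0 a7@(0,1):1 a8@(1,1):1 a9@(3,0):1 a10@(5,1):1 a11@(2,0):0 a12@(3,2):0
t=2: a0@(5,3):0 a1@(2,3):0 a2@(2,1):0 a3@(4,4):1 a4@(0,3):0 a5@(4,3):1 a6@(2,4):0 a7@(0,1):1 a8@(1,1):1 a9@(3,0):0 a10@(5,1):1 a11@(2,0):0 a12@(3,2):0
t=3: (unchanged — steady state)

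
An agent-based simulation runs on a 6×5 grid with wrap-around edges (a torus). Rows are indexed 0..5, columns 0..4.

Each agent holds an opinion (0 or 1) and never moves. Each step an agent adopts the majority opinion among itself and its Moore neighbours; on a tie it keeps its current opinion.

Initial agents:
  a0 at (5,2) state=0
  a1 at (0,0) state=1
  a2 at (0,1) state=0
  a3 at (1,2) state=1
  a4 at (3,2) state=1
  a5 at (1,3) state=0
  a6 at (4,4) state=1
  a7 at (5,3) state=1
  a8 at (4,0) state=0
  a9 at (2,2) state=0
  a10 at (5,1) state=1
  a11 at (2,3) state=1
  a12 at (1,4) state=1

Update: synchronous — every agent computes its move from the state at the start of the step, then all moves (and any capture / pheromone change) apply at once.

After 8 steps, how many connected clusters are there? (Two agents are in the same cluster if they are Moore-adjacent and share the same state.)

1

t=1: a0@(5,2):0 a1@(0,0):1 a2@(0,1):1 a3@(1,2):0 a4@(3,2):1 a5@(1,3):1 a6@(4,4):1 a7@(5,3):1 a8@(4,0):1 a9@(2,2):1 a10@(5,1):0 a11@(2,3):1 a12@(1,4):1
t=2: a0@(5,2):0 a1@(0,0):1 a2@(0,1):0 a3@(1,2):1 a4@(3,2):1 a5@(1,3):1 a6@(4,4):1 a7@(5,3):1 a8@(4,0):1 a9@(2,2):1 a10@(5,1):1 a11@(2,3):1 a12@(1,4):1
t=3: a0@(5,2):0 a1@(0,0):1 a2@(0,1):1 a3@(1,2):1 a4@(3,2):1 a5@(1,3):1 a6@(4,4):1 a7@(5,3):1 a8@(4,0):1 a9@(2,2):1 a10@(5,1):1 a11@(2,3):1 a12@(1,4):1
t=4: a0@(5,2):1 a1@(0,0):1 a2@(0,1):1 a3@(1,2):1 a4@(3,2):1 a5@(1,3):1 a6@(4,4):1 a7@(5,3):1 a8@(4,0):1 a9@(2,2):1 a10@(5,1):1 a11@(2,3):1 a12@(1,4):1
t=5: (unchanged — steady state)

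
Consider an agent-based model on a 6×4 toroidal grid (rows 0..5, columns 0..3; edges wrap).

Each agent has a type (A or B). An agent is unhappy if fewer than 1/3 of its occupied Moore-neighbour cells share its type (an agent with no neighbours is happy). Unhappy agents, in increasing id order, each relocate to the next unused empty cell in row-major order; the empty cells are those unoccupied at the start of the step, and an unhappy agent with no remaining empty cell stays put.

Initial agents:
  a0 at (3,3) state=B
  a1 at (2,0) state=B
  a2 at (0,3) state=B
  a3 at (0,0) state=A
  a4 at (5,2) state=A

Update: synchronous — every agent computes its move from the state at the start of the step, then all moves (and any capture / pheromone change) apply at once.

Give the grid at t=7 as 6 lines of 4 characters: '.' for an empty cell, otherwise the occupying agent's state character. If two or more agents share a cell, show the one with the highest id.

t=1: a0@(3,3):B a1@(2,0):B a2@(0,1):B a3@(0,2):A a4@(1,0):A
t=2: a0@(3,3):B a1@(2,0):B a2@(0,0):B a3@(0,3):A a4@(1,1):A
t=3: a0@(3,3):B a1@(2,0):B a2@(0,1):B a3@(0,2):A a4@(1,0):A
t=4: a0@(3,3):B a1@(2,0):B a2@(0,0):B a3@(0,3):A a4@(1,1):A
t=5: a0@(3,3):B a1@(2,0):B a2@(0,1):B a3@(0,2):A a4@(1,0):A
t=6: a0@(3,3):B a1@(2,0):B a2@(0,0):B a3@(0,3):A a4@(1,1):A
t=7: a0@(3,3):B a1@(2,0):B a2@(0,1):B a3@(0,2):A a4@(1,0):A

.BA.
A...
B...
...B
....
....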